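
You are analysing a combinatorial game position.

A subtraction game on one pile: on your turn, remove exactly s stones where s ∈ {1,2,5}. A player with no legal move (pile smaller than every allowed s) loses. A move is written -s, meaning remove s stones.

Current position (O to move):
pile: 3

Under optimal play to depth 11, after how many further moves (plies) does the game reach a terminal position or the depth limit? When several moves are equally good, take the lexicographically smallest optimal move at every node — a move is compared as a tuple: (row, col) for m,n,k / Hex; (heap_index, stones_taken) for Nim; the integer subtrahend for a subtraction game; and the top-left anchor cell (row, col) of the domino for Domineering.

PV length from [3]: 2 plies

ply 1, O at 3 | -1=-1→2*; -2=-1→1
ply 2, X at 2 | -1=-1→1; -2=+1→0*
ply 3: 0 is terminal -1 (O); from 3 depth 11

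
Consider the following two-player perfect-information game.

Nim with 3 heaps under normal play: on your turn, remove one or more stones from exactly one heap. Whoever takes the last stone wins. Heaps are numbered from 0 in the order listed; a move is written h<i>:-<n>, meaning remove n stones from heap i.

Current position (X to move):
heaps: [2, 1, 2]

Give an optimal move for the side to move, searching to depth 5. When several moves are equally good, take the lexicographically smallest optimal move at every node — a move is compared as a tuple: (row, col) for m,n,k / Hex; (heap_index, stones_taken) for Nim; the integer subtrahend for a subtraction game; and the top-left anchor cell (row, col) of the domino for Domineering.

X's best at [(2,1,2)]: h1:-1

p1 X@[(2,1,2)]: h0:-1[(1,1,2)]-1 h0:-2[(0,1,2)]-1 h1:-1[(2,0,2)]+1* h2:-1[(2,1,1)]-1 h2:-2[(2,1,0)]-1
p2 O@[(2,0,2)]: h0:-1[(1,0,2)]-1* h0:-2[(0,0,2)]-1 h2:-1[(2,0,1)]-1 h2:-2[(2,0,0)]-1
p3 X@[(1,0,2)]: h0:-1[(0,0,2)]-1 h2:-1[(1,0,1)]+1* h2:-2[(1,0,0)]-1
p4 O@[(1,0,1)]: h0:-1[(0,0,1)]-1* h2:-1[(1,0,0)]-1
p5 X@[(0,0,1)]: h2:-1[(0,0,0)]+1*
p6 O@[(0,0,0)] terminal -1; root [(2,1,2)] d5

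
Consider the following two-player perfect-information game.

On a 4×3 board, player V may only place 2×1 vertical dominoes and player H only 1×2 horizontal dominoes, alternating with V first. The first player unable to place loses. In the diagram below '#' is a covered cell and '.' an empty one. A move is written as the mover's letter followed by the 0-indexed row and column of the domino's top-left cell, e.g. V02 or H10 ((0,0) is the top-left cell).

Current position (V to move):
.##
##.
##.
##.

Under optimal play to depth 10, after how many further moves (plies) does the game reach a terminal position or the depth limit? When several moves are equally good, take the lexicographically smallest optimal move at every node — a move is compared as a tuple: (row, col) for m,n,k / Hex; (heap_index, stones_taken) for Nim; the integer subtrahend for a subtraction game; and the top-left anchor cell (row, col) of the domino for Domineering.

PV length from [.##/##./##./##.]: 1 ply

[.##/##./##./##.] V move#1: V12:+1/.##/###/###/##.*, V22:+1/.##/##./###/###
[.##/###/###/##.] end (terminal -1, H#2); searched .##/##./##./##. to 10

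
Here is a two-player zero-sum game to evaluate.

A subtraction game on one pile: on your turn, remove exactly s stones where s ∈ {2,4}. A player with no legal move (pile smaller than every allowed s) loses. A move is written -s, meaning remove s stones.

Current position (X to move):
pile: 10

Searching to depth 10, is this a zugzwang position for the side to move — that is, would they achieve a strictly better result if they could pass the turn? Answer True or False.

[10] X move#1: -2:-1/8, -4:+1/6*
[6] O move#2: -2:-1/4*, -4:-1/2
[4] X move#3: -2:-1/2, -4:+1/0*
[0] end (terminal -1, O#4); searched 10 to 10
pass branch (O moves first from the same position):
  | [10] O move#1: -2:-1/8, -4:+1/6*
  | [6] X move#2: -2:-1/4*, -4:-1/2
  | [4] O move#3: -2:-1/2, -4:+1/0*
  | [0] end (terminal -1, X#4); searched 10 to 10
X moving scores +1; X passing scores -1

zugzwang(10, X) = False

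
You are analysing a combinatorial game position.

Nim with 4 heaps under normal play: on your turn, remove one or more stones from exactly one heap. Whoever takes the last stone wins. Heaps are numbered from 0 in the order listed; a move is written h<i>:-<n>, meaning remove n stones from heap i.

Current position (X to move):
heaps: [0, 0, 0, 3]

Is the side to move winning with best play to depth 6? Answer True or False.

ply 1, X at (0,0,0,3) | h3:-1=-1→(0,0,0,2); h3:-2=-1→(0,0,0,1); h3:-3=+1→(0,0,0,0)*
ply 2: (0,0,0,0) is terminal -1 (O); from (0,0,0,3) depth 6

X winning at [(0,0,0,3)]: True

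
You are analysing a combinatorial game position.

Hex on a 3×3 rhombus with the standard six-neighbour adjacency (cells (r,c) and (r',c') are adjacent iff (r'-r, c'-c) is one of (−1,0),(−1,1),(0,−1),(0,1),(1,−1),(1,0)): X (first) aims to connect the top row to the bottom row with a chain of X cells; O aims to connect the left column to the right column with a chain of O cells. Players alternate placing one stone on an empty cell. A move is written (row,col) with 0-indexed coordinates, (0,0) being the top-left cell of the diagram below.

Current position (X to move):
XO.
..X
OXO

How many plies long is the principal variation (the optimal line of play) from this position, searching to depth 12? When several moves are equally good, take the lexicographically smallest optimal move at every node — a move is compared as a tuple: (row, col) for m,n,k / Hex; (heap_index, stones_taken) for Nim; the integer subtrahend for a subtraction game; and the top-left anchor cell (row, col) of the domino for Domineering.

p1 X@[XO./..X/OXO]: (0,2)[XOX/..X/OXO]+1* (1,0)[XO./X.X/OXO]+1 (1,1)[XO./.XX/OXO]+1
p2 O@[XOX/..X/OXO] terminal -1; root [XO./..X/OXO] d12

PV length from [XO./..X/OXO]: 1 ply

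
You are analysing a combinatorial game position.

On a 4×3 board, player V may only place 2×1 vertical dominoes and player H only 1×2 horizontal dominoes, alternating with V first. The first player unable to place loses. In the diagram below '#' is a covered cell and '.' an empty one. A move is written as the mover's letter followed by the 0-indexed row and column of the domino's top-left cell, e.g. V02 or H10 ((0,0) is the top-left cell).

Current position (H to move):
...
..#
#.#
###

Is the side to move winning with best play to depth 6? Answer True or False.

[.../..#/#.#/###] H move#1: H00:-1/##./..#/#.#/###, H01:-1/.##/..#/#.#/###, H10:+1/.../###/#.#/###*
[.../###/#.#/###] end (terminal -1, V#2); searched .../..#/#.#/### to 6

H winning at [.../..#/#.#/###]: True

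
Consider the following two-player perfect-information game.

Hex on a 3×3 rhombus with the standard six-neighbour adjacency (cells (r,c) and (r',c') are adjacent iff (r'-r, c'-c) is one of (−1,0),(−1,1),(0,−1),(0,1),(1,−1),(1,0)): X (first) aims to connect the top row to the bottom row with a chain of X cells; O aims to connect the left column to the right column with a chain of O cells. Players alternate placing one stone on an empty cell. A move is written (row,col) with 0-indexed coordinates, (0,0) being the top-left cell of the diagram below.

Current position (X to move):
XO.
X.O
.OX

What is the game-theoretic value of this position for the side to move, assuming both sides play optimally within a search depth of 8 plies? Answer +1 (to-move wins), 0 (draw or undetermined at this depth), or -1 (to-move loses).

value(XO./X.O/.OX, X) = +1

[XO./X.O/.OX] X move#1: (0,2):-1/XOX/X.O/.OX, (1,1):-1/XO./XXO/.OX, (2,0):+1/XO./X.O/XOX*
[XO./X.O/XOX] end (terminal -1, O#2); searched XO./X.O/.OX to 8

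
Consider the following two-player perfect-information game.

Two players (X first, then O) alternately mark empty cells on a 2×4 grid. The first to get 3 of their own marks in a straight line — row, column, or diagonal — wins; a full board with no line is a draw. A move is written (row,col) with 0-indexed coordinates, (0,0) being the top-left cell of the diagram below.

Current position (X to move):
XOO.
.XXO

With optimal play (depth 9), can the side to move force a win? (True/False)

X winning at [XOO./.XXO]: True

[XOO./.XXO] X move#1: (0,3):+0/XOOX/.XXO, (1,0):+1/XOO./XXXO*
[XOO./XXXO] end (terminal -1, O#2); searched XOO./.XXO to 9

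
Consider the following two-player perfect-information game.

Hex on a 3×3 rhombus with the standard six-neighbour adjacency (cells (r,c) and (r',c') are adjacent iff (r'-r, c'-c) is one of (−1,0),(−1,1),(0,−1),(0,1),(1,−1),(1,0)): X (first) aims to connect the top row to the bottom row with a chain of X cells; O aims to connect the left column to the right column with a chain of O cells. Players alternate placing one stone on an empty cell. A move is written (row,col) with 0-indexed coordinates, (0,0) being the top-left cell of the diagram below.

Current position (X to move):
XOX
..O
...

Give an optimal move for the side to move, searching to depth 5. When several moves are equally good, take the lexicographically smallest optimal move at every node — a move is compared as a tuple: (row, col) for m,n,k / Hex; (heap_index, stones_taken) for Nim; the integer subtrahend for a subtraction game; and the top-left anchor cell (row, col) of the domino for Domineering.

ply 1, X at XOX/..O/... | (1,0)=-1→XOX/X.O/...; (1,1)=+1→XOX/.XO/...*; (2,0)=+1→XOX/..O/X..; (2,1)=-1→XOX/..O/.X.; (2,2)=-1→XOX/..O/..X
ply 2, O at XOX/.XO/... | (1,0)=-1→XOX/OXO/...*; (2,0)=-1→XOX/.XO/O..; (2,1)=-1→XOX/.XO/.O.; (2,2)=-1→XOX/.XO/..O
ply 3, X at XOX/OXO/... | (2,0)=+1→XOX/OXO/X..*; (2,1)=+1→XOX/OXO/.X.; (2,2)=+1→XOX/OXO/..X
ply 4: XOX/OXO/X.. is terminal -1 (O); from XOX/..O/... depth 5

X's best at [XOX/..O/...]: (1,1)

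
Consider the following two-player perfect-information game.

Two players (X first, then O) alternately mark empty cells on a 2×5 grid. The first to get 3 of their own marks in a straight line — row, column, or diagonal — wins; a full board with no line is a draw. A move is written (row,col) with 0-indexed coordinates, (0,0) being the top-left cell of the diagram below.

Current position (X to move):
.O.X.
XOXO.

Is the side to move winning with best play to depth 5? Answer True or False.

X winning at [.O.X./XOXO.]: False

[.O.X./XOXO.] X move#1: (0,0):+0/XO.X./XOXO.*, (0,2):+0/.OXX./XOXO., (0,4):+0/.O.XX/XOXO., (1,4):+0/.O.X./XOXOX
[XO.X./XOXO.] O move#2: (0,2):+0/XOOX./XOXO.*, (0,4):+0/XO.XO/XOXO., (1,4):+0/XO.X./XOXOO
[XOOX./XOXO.] X move#3: (0,4):+0/XOOXX/XOXO.*, (1,4):+0/XOOX./XOXOX
[XOOXX/XOXO.] O move#4: (1,4):+0/XOOXX/XOXOO*
[XOOXX/XOXOO] end (terminal +0, X#5); searched .O.X./XOXO. to 5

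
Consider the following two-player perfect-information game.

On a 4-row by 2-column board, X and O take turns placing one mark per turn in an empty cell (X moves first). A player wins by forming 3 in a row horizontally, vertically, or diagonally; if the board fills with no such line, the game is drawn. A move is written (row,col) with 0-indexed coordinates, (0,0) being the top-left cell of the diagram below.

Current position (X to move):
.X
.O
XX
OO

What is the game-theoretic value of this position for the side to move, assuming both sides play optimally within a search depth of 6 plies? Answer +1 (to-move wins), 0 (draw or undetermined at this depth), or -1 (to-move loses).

p1 X@[.X/.O/XX/OO]: (0,0)[XX/.O/XX/OO]+0* (1,0)[.X/XO/XX/OO]+0
p2 O@[XX/.O/XX/OO]: (1,0)[XX/OO/XX/OO]+0*
p3 X@[XX/OO/XX/OO] terminal +0; root [.X/.O/XX/OO] d6

value(.X/.O/XX/OO, X) = 0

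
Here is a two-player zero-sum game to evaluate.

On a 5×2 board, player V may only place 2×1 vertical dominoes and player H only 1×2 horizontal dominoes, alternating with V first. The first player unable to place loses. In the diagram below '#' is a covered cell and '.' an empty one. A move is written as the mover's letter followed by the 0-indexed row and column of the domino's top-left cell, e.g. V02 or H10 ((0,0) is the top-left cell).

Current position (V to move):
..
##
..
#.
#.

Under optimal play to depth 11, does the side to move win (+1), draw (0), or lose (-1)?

ply 1, V at ../##/../#./#. | V21=-1→../##/.#/##/#.*; V31=-1→../##/../##/##
ply 2, H at ../##/.#/##/#. | H00=+1→##/##/.#/##/#.*
ply 3: ##/##/.#/##/#. is terminal -1 (V); from ../##/../#./#. depth 11

value(../##/../#./#., V) = -1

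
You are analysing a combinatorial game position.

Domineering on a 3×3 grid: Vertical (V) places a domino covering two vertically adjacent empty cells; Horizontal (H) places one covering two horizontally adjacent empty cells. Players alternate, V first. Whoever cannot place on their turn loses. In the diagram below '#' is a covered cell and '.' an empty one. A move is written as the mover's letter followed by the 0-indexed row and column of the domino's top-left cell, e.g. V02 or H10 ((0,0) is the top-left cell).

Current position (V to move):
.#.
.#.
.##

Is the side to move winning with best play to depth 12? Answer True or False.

[.#./.#./.##] V move#1: V00:+1/##./##./.##*, V02:+1/.##/.##/.##, V10:+1/.#./##./###
[##./##./.##] end (terminal -1, H#2); searched .#./.#./.## to 12

V winning at [.#./.#./.##]: True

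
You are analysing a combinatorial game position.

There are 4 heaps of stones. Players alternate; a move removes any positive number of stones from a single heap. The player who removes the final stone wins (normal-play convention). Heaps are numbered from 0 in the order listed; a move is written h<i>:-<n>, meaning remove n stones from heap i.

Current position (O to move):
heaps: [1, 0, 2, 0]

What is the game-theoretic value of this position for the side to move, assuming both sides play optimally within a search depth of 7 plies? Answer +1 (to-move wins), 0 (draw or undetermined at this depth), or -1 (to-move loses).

value((1,0,2,0), O) = +1

ply 1, O at (1,0,2,0) | h0:-1=-1→(0,0,2,0); h2:-1=+1→(1,0,1,0)*; h2:-2=-1→(1,0,0,0)
ply 2, X at (1,0,1,0) | h0:-1=-1→(0,0,1,0)*; h2:-1=-1→(1,0,0,0)
ply 3, O at (0,0,1,0) | h2:-1=+1→(0,0,0,0)*
ply 4: (0,0,0,0) is terminal -1 (X); from (1,0,2,0) depth 7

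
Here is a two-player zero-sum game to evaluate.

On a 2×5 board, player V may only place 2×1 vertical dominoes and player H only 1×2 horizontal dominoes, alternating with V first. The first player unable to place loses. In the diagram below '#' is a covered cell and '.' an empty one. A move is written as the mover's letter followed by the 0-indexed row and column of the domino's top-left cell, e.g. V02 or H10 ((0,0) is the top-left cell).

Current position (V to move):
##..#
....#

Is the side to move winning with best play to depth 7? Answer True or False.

[##..#/....#] V move#1: V02:+1/###.#/..#.#*, V03:-1/##.##/...##
[###.#/..#.#] H move#2: H10:-1/###.#/###.#*
[###.#/###.#] V move#3: V03:+1/#####/#####*
[#####/#####] end (terminal -1, H#4); searched ##..#/....# to 7

V winning at [##..#/....#]: True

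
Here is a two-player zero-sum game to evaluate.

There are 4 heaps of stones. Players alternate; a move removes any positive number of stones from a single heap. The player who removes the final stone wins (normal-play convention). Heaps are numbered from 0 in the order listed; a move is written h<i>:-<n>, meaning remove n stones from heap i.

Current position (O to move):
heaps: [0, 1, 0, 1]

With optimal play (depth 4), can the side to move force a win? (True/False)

p1 O@[(0,1,0,1)]: h1:-1[(0,0,0,1)]-1* h3:-1[(0,1,0,0)]-1
p2 X@[(0,0,0,1)]: h3:-1[(0,0,0,0)]+1*
p3 O@[(0,0,0,0)] terminal -1; root [(0,1,0,1)] d4

O winning at [(0,1,0,1)]: False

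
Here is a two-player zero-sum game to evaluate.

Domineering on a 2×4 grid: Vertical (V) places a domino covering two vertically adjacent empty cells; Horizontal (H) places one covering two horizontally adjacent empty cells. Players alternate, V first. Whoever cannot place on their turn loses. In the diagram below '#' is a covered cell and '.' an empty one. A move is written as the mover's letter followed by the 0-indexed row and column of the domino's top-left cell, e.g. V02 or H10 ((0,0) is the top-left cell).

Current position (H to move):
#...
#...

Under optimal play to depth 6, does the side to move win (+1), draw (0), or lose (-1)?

[#.../#...] H move#1: H01:+1/###./#...*, H02:+1/#.##/#..., H11:+1/#.../###., H12:+1/#.../#.##
[###./#...] V move#2: V03:-1/####/#..#*
[####/#..#] H move#3: H11:+1/####/####*
[####/####] end (terminal -1, V#4); searched #.../#... to 6

value(#.../#..., H) = +1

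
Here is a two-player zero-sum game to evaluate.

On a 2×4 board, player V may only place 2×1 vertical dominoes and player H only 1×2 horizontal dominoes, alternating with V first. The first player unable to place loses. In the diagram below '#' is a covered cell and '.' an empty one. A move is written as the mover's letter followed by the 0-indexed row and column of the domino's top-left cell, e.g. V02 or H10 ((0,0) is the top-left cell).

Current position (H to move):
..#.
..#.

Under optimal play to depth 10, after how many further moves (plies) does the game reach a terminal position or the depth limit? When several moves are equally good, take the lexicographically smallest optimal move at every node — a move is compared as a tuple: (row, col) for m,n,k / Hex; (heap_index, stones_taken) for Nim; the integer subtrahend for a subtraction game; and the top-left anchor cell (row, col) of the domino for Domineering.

PV length from [..#./..#.]: 3 plies

ply 1, H at ..#./..#. | H00=+1→###./..#.*; H10=+1→..#./###.
ply 2, V at ###./..#. | V03=-1→####/..##*
ply 3, H at ####/..## | H10=+1→####/####*
ply 4: ####/#### is terminal -1 (V); from ..#./..#. depth 10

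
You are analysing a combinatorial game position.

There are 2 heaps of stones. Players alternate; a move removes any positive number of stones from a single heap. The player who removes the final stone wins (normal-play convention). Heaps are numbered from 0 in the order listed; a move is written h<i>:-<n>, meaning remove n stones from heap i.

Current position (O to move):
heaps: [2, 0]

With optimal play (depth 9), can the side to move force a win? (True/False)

p1 O@[(2,0)]: h0:-1[(1,0)]-1 h0:-2[(0,0)]+1*
p2 X@[(0,0)] terminal -1; root [(2,0)] d9

O winning at [(2,0)]: True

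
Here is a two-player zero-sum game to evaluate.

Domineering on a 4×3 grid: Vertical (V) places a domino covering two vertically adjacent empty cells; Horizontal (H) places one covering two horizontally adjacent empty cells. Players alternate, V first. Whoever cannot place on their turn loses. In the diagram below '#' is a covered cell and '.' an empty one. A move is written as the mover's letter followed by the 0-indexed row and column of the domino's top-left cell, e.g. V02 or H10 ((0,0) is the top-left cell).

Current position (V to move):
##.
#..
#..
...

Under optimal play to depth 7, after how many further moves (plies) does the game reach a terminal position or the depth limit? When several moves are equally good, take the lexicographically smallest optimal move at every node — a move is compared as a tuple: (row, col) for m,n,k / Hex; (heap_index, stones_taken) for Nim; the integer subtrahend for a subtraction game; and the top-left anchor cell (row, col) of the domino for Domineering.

ply 1, V at ##./#../#../... | V02=-1→###/#.#/#../...; V11=+1→##./##./##./...*; V12=+1→##./#.#/#.#/...; V21=+1→##./#../##./.#.; V22=+1→##./#../#.#/..#
ply 2, H at ##./##./##./... | H30=-1→##./##./##./##.*; H31=-1→##./##./##./.##
ply 3, V at ##./##./##./##. | V02=+1→###/###/##./##.*; V12=+1→##./###/###/##.; V22=+1→##./##./###/###
ply 4: ###/###/##./##. is terminal -1 (H); from ##./#../#../... depth 7

PV length from [##./#../#../...]: 3 plies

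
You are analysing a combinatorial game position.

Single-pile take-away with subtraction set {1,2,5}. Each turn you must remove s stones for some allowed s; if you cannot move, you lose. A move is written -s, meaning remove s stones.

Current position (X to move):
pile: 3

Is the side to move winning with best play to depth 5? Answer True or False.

p1 X@[3]: -1[2]-1* -2[1]-1
p2 O@[2]: -1[1]-1 -2[0]+1*
p3 X@[0] terminal -1; root [3] d5

X winning at [3]: False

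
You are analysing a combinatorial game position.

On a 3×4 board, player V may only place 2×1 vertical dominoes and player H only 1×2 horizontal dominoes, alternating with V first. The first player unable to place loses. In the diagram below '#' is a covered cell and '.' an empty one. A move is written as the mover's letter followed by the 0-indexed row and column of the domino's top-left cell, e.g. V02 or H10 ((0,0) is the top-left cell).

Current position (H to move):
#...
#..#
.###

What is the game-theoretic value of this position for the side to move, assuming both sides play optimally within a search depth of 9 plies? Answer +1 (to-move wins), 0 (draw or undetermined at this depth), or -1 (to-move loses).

p1 H@[#.../#..#/.###]: H01[###./#..#/.###]+1* H02[#.##/#..#/.###]-1 H11[#.../####/.###]+1
p2 V@[###./#..#/.###] terminal -1; root [#.../#..#/.###] d9

value(#.../#..#/.###, H) = +1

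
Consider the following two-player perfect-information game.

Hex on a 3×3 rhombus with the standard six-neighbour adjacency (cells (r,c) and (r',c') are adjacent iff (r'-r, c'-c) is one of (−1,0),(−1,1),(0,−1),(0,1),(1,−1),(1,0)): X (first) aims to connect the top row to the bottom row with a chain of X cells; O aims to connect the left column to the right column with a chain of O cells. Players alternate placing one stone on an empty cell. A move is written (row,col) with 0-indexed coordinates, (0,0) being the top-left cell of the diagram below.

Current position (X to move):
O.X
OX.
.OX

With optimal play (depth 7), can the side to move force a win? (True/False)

X winning at [O.X/OX./.OX]: True

[O.X/OX./.OX] X move#1: (0,1):+1/OXX/OX./.OX*, (1,2):+1/O.X/OXX/.OX, (2,0):+1/O.X/OX./XOX
[OXX/OX./.OX] O move#2: (1,2):-1/OXX/OXO/.OX*, (2,0):-1/OXX/OX./OOX
[OXX/OXO/.OX] X move#3: (2,0):+1/OXX/OXO/XOX*
[OXX/OXO/XOX] end (terminal -1, O#4); searched O.X/OX./.OX to 7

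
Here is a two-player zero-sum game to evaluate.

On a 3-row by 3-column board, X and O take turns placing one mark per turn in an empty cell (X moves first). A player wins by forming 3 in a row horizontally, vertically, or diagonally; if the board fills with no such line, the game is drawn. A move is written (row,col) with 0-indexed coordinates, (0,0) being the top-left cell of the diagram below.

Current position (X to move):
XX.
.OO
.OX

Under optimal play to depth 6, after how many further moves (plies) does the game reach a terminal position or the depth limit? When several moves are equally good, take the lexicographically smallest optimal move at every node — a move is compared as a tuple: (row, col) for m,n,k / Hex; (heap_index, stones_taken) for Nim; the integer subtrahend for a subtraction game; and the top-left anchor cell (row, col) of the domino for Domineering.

[XX./.OO/.OX] X move#1: (0,2):+1/XXX/.OO/.OX*, (1,0):+1/XX./XOO/.OX, (2,0):-1/XX./.OO/XOX
[XXX/.OO/.OX] end (terminal -1, O#2); searched XX./.OO/.OX to 6

PV length from [XX./.OO/.OX]: 1 ply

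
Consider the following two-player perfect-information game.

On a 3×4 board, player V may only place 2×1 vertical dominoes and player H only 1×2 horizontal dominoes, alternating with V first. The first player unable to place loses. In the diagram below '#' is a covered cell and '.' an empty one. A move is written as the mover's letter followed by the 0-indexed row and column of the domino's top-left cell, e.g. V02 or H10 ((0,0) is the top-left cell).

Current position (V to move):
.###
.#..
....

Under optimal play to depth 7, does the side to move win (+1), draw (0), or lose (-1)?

value(.###/.#../...., V) = +1

ply 1, V at .###/.#../.... | V00=-1→####/##../....; V10=-1→.###/##../#...; V12=+1→.###/.##./..#.*; V13=+1→.###/.#.#/...#
ply 2, H at .###/.##./..#. | H20=-1→.###/.##./###.*
ply 3, V at .###/.##./###. | V00=+1→####/###./###.*; V13=+1→.###/.###/####
ply 4: ####/###./###. is terminal -1 (H); from .###/.#../.... depth 7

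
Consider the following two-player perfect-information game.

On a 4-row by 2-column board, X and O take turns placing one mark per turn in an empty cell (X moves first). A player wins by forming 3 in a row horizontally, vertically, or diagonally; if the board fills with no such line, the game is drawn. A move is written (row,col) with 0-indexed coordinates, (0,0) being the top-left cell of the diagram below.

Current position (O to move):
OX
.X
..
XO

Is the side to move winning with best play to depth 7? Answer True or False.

O winning at [OX/.X/../XO]: False

p1 O@[OX/.X/../XO]: (1,0)[OX/OX/../XO]-1 (2,0)[OX/.X/O./XO]-1 (2,1)[OX/.X/.O/XO]+0*
p2 X@[OX/.X/.O/XO]: (1,0)[OX/XX/.O/XO]+0* (2,0)[OX/.X/XO/XO]+0
p3 O@[OX/XX/.O/XO]: (2,0)[OX/XX/OO/XO]+0*
p4 X@[OX/XX/OO/XO] terminal +0; root [OX/.X/../XO] d7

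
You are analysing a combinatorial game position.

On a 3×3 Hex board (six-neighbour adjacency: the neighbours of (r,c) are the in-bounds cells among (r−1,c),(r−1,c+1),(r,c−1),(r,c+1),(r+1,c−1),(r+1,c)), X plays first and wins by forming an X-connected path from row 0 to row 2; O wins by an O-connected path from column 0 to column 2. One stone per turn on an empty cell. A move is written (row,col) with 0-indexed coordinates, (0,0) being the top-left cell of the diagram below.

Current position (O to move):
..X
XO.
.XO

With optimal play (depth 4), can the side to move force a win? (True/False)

O winning at [..X/XO./.XO]: False

ply 1, O at ..X/XO./.XO | (0,0)=-1→O.X/XO./.XO*; (0,1)=-1→.OX/XO./.XO; (1,2)=-1→..X/XOO/.XO; (2,0)=-1→..X/XO./OXO
ply 2, X at O.X/XO./.XO | (0,1)=+1→OXX/XO./.XO*; (1,2)=+1→O.X/XOX/.XO; (2,0)=+1→O.X/XO./XXO
ply 3, O at OXX/XO./.XO | (1,2)=-1→OXX/XOO/.XO*; (2,0)=-1→OXX/XO./OXO
ply 4, X at OXX/XOO/.XO | (2,0)=+1→OXX/XOO/XXO*
ply 5: OXX/XOO/XXO is terminal -1 (O); from ..X/XO./.XO depth 4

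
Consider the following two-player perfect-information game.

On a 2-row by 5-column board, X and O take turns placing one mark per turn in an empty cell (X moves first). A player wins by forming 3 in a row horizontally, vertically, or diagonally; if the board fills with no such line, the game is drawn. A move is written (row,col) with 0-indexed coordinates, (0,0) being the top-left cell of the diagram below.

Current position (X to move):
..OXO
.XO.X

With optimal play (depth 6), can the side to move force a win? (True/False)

[..OXO/.XO.X] X move#1: (0,0):+0/X.OXO/.XO.X*, (0,1):+0/.XOXO/.XO.X, (1,0):+0/..OXO/XXO.X, (1,3):+0/..OXO/.XOXX
[X.OXO/.XO.X] O move#2: (0,1):+0/XOOXO/.XO.X*, (1,0):+0/X.OXO/OXO.X, (1,3):+0/X.OXO/.XOOX
[XOOXO/.XO.X] X move#3: (1,0):+0/XOOXO/XXO.X*, (1,3):+0/XOOXO/.XOXX
[XOOXO/XXO.X] O move#4: (1,3):+0/XOOXO/XXOOX*
[XOOXO/XXOOX] end (terminal +0, X#5); searched ..OXO/.XO.X to 6

X winning at [..OXO/.XO.X]: False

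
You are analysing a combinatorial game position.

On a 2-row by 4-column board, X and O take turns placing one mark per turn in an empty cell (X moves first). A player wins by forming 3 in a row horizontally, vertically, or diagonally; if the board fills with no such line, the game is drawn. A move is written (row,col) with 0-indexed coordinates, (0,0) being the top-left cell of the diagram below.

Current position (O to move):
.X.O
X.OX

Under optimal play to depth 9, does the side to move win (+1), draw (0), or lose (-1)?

value(.X.O/X.OX, O) = 0

ply 1, O at .X.O/X.OX | (0,0)=+0→OX.O/X.OX*; (0,2)=+0→.XOO/X.OX; (1,1)=+0→.X.O/XOOX
ply 2, X at OX.O/X.OX | (0,2)=+0→OXXO/X.OX*; (1,1)=+0→OX.O/XXOX
ply 3, O at OXXO/X.OX | (1,1)=+0→OXXO/XOOX*
ply 4: OXXO/XOOX is terminal +0 (X); from .X.O/X.OX depth 9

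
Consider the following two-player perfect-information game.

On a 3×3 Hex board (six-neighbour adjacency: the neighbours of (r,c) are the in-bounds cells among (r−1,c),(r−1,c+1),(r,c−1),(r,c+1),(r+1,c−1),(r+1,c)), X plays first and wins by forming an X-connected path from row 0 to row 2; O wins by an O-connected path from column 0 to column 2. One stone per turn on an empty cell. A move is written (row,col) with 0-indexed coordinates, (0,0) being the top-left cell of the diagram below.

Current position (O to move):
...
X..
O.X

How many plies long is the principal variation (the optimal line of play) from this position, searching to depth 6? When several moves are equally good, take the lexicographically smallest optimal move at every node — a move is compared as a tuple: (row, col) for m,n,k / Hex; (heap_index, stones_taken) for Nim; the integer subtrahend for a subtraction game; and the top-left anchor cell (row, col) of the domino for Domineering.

p1 O@[.../X../O.X]: (0,0)[O../X../O.X]-1 (0,1)[.O./X../O.X]-1 (0,2)[..O/X../O.X]-1 (1,1)[.../XO./O.X]+1* (1,2)[.../X.O/O.X]+1 (2,1)[.../X../OOX]-1
p2 X@[.../XO./O.X]: (0,0)[X../XO./O.X]-1* (0,1)[.X./XO./O.X]-1 (0,2)[..X/XO./O.X]-1 (1,2)[.../XOX/O.X]-1 (2,1)[.../XO./OXX]-1
p3 O@[X../XO./O.X]: (0,1)[XO./XO./O.X]+1* (0,2)[X.O/XO./O.X]+1 (1,2)[X../XOO/O.X]+1 (2,1)[X../XO./OOX]+1
p4 X@[XO./XO./O.X]: (0,2)[XOX/XO./O.X]-1* (1,2)[XO./XOX/O.X]-1 (2,1)[XO./XO./OXX]-1
p5 O@[XOX/XO./O.X]: (1,2)[XOX/XOO/O.X]+1* (2,1)[XOX/XO./OOX]-1
p6 X@[XOX/XOO/O.X] terminal -1; root [.../X../O.X] d6

PV length from [.../X../O.X]: 5 plies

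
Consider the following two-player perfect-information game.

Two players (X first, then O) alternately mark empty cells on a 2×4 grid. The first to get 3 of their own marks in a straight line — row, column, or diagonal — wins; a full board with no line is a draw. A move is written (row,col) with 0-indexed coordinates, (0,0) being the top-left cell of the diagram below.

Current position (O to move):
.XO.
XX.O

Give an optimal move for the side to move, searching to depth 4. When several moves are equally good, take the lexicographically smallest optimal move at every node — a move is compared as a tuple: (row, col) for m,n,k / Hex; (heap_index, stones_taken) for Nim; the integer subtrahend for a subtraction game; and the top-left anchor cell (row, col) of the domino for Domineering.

ply 1, O at .XO./XX.O | (0,0)=-1→OXO./XX.O; (0,3)=-1→.XOO/XX.O; (1,2)=+0→.XO./XXOO*
ply 2, X at .XO./XXOO | (0,0)=+0→XXO./XXOO*; (0,3)=+0→.XOX/XXOO
ply 3, O at XXO./XXOO | (0,3)=+0→XXOO/XXOO*
ply 4: XXOO/XXOO is terminal +0 (X); from .XO./XX.O depth 4

O's best at [.XO./XX.O]: (1,2)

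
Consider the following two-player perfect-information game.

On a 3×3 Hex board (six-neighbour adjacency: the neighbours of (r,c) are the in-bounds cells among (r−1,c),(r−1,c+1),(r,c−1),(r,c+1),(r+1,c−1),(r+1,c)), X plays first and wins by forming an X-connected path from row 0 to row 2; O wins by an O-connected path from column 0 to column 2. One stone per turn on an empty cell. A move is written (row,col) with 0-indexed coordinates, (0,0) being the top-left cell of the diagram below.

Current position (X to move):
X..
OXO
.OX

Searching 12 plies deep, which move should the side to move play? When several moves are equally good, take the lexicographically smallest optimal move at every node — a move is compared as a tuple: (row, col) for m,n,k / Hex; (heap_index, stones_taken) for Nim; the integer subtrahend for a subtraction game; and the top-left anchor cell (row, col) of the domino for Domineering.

[X../OXO/.OX] X move#1: (0,1):-1/XX./OXO/.OX, (0,2):-1/X.X/OXO/.OX, (2,0):+1/X../OXO/XOX*
[X../OXO/XOX] O move#2: (0,1):-1/XO./OXO/XOX*, (0,2):-1/X.O/OXO/XOX
[XO./OXO/XOX] X move#3: (0,2):+1/XOX/OXO/XOX*
[XOX/OXO/XOX] end (terminal -1, O#4); searched X../OXO/.OX to 12

X's best at [X../OXO/.OX]: (2,0)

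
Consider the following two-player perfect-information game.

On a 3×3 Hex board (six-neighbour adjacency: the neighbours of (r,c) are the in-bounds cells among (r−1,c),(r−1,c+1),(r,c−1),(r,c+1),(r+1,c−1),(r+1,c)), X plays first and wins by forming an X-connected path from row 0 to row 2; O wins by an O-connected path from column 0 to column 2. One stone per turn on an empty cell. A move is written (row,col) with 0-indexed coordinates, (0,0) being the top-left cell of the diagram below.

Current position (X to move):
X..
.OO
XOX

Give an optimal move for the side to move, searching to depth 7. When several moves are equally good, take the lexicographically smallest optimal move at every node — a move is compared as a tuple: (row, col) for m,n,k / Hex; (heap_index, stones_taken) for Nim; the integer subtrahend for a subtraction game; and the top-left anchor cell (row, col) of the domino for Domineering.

X's best at [X../.OO/XOX]: (1,0)

[X../.OO/XOX] X move#1: (0,1):-1/XX./.OO/XOX, (0,2):-1/X.X/.OO/XOX, (1,0):+1/X../XOO/XOX*
[X../XOO/XOX] end (terminal -1, O#2); searched X../.OO/XOX to 7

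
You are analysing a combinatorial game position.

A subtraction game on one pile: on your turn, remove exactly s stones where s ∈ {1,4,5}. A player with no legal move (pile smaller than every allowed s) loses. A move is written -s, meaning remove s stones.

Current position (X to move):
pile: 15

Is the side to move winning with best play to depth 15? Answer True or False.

[15] X move#1: -1:-1/14, -4:-1/11, -5:+1/10*
[10] O move#2: -1:-1/9*, -4:-1/6, -5:-1/5
[9] X move#3: -1:+1/8*, -4:-1/5, -5:-1/4
[8] O move#4: -1:-1/7*, -4:-1/4, -5:-1/3
[7] X move#5: -1:-1/6, -4:-1/3, -5:+1/2*
[2] O move#6: -1:-1/1*
[1] X move#7: -1:+1/0*
[0] end (terminal -1, O#8); searched 15 to 15

X winning at [15]: True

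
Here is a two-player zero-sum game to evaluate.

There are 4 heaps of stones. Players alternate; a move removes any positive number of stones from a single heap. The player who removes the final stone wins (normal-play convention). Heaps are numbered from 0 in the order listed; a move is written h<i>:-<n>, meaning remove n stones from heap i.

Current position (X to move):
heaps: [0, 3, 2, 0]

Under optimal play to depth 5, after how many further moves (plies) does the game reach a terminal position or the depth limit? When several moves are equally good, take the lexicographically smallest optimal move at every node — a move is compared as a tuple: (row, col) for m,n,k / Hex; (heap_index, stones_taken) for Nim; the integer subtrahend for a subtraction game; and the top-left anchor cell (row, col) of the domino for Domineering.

PV length from [(0,3,2,0)]: 5 plies

p1 X@[(0,3,2,0)]: h1:-1[(0,2,2,0)]+1* h1:-2[(0,1,2,0)]-1 h1:-3[(0,0,2,0)]-1 h2:-1[(0,3,1,0)]-1 h2:-2[(0,3,0,0)]-1
p2 O@[(0,2,2,0)]: h1:-1[(0,1,2,0)]-1* h1:-2[(0,0,2,0)]-1 h2:-1[(0,2,1,0)]-1 h2:-2[(0,2,0,0)]-1
p3 X@[(0,1,2,0)]: h1:-1[(0,0,2,0)]-1 h2:-1[(0,1,1,0)]+1* h2:-2[(0,1,0,0)]-1
p4 O@[(0,1,1,0)]: h1:-1[(0,0,1,0)]-1* h2:-1[(0,1,0,0)]-1
p5 X@[(0,0,1,0)]: h2:-1[(0,0,0,0)]+1*
p6 O@[(0,0,0,0)] terminal -1; root [(0,3,2,0)] d5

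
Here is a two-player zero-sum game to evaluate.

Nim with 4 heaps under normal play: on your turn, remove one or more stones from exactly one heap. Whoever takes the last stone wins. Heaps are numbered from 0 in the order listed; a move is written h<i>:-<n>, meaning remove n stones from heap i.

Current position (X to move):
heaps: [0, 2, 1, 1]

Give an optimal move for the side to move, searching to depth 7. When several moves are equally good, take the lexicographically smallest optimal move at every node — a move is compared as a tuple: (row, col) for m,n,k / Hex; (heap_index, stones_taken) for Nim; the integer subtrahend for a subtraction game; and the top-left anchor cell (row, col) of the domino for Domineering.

X's best at [(0,2,1,1)]: h1:-2

ply 1, X at (0,2,1,1) | h1:-1=-1→(0,1,1,1); h1:-2=+1→(0,0,1,1)*; h2:-1=-1→(0,2,0,1); h3:-1=-1→(0,2,1,0)
ply 2, O at (0,0,1,1) | h2:-1=-1→(0,0,0,1)*; h3:-1=-1→(0,0,1,0)
ply 3, X at (0,0,0,1) | h3:-1=+1→(0,0,0,0)*
ply 4: (0,0,0,0) is terminal -1 (O); from (0,2,1,1) depth 7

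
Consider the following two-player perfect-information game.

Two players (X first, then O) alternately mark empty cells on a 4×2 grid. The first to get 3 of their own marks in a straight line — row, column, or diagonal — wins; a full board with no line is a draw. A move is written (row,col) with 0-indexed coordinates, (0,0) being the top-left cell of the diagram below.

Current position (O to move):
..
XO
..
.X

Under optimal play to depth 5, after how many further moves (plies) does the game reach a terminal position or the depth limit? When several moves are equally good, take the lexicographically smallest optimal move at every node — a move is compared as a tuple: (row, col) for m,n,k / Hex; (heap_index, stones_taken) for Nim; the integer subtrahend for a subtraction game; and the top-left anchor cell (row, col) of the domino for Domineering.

PV length from [../XO/../.X]: 5 plies

p1 O@[../XO/../.X]: (0,0)[O./XO/../.X]+0* (0,1)[.O/XO/../.X]+0 (2,0)[../XO/O./.X]+0 (2,1)[../XO/.O/.X]+0 (3,0)[../XO/../OX]+0
p2 X@[O./XO/../.X]: (0,1)[OX/XO/../.X]+0* (2,0)[O./XO/X./.X]+0 (2,1)[O./XO/.X/.X]+0 (3,0)[O./XO/../XX]+0
p3 O@[OX/XO/../.X]: (2,0)[OX/XO/O./.X]+0* (2,1)[OX/XO/.O/.X]+0 (3,0)[OX/XO/../OX]+0
p4 X@[OX/XO/O./.X]: (2,1)[OX/XO/OX/.X]+0* (3,0)[OX/XO/O./XX]+0
p5 O@[OX/XO/OX/.X]: (3,0)[OX/XO/OX/OX]+0*
p6 X@[OX/XO/OX/OX] terminal +0; root [../XO/../.X] d5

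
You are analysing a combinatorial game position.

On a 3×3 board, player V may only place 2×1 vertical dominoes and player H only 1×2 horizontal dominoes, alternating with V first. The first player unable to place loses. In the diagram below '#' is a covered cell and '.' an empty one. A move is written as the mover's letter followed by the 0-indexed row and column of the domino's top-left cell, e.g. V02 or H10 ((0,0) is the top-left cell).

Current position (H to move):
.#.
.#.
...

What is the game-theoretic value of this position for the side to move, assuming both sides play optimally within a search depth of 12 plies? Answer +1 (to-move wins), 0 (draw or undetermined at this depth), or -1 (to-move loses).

[.#./.#./...] H move#1: H20:-1/.#./.#./##.*, H21:-1/.#./.#./.##
[.#./.#./##.] V move#2: V00:+1/##./##./##.*, V02:+1/.##/.##/##., V12:+1/.#./.##/###
[##./##./##.] end (terminal -1, H#3); searched .#./.#./... to 12

value(.#./.#./..., H) = -1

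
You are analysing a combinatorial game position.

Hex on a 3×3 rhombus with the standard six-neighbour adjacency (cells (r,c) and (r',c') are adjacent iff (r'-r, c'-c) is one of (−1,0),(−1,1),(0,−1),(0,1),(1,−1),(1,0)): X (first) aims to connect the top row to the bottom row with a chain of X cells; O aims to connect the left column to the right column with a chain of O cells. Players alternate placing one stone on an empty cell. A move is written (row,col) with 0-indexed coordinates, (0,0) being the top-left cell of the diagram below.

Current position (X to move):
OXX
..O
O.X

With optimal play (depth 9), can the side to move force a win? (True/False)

X winning at [OXX/..O/O.X]: False

p1 X@[OXX/..O/O.X]: (1,0)[OXX/X.O/O.X]-1* (1,1)[OXX/.XO/O.X]-1 (2,1)[OXX/..O/OXX]-1
p2 O@[OXX/X.O/O.X]: (1,1)[OXX/XOO/O.X]+1* (2,1)[OXX/X.O/OOX]+1
p3 X@[OXX/XOO/O.X] terminal -1; root [OXX/..O/O.X] d9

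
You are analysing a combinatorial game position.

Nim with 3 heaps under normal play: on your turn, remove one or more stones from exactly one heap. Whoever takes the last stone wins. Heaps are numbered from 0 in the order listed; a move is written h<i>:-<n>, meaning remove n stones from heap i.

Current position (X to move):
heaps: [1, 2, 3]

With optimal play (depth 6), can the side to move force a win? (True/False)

X winning at [(1,2,3)]: False

p1 X@[(1,2,3)]: h0:-1[(0,2,3)]-1* h1:-1[(1,1,3)]-1 h1:-2[(1,0,3)]-1 h2:-1[(1,2,2)]-1 h2:-2[(1,2,1)]-1 h2:-3[(1,2,0)]-1
p2 O@[(0,2,3)]: h1:-1[(0,1,3)]-1 h1:-2[(0,0,3)]-1 h2:-1[(0,2,2)]+1* h2:-2[(0,2,1)]-1 h2:-3[(0,2,0)]-1
p3 X@[(0,2,2)]: h1:-1[(0,1,2)]-1* h1:-2[(0,0,2)]-1 h2:-1[(0,2,1)]-1 h2:-2[(0,2,0)]-1
p4 O@[(0,1,2)]: h1:-1[(0,0,2)]-1 h2:-1[(0,1,1)]+1* h2:-2[(0,1,0)]-1
p5 X@[(0,1,1)]: h1:-1[(0,0,1)]-1* h2:-1[(0,1,0)]-1
p6 O@[(0,0,1)]: h2:-1[(0,0,0)]+1*
p7 X@[(0,0,0)] terminal -1; root [(1,2,3)] d6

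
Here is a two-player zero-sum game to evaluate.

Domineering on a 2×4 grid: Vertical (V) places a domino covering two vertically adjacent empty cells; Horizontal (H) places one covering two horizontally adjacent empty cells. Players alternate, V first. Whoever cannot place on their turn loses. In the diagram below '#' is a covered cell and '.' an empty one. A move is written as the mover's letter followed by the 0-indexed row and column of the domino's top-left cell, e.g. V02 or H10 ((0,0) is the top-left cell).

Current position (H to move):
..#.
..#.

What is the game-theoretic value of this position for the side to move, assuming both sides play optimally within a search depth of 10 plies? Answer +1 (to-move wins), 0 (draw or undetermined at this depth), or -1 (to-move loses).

value(..#./..#., H) = +1

[..#./..#.] H move#1: H00:+1/###./..#.*, H10:+1/..#./###.
[###./..#.] V move#2: V03:-1/####/..##*
[####/..##] H move#3: H10:+1/####/####*
[####/####] end (terminal -1, V#4); searched ..#./..#. to 10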